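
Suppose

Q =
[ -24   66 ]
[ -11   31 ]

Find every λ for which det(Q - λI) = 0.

det(Q - λI) = (-24 - λ)(31 - λ) - (66)·(-11) = λ^2 - 7λ - 18.
This factors as (λ + 2)·(λ - 9) = 0.
Eigenvalues: -2, 9.

-2, 9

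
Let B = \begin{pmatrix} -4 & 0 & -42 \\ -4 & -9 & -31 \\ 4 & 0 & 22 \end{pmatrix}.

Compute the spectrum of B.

-9, 8, 10

The characteristic polynomial is p(λ) = det(λI - B).
Expanding the 3×3 determinant: p(λ) = λ^3 - 9λ^2 - 82λ + 720.
Since p(10) = 0, λ = 10 is a root.
Dividing by (λ - 10) leaves λ^2 + λ - 72.
The quadratic factors as (λ + 9)·(λ - 8).
Eigenvalues: -9, 8, 10.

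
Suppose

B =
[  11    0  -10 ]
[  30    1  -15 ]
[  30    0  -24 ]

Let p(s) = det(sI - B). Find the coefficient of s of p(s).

p(s) = s^3 + 12s^2 + 23s - 36.
The coefficient of s is 23.

23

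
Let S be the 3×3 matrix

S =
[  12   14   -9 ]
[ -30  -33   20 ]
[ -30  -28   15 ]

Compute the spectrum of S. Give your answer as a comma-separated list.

Compute the characteristic polynomial p(t) = det(tI - S).
Cofactor expansion gives p(t) = t^3 + 6t^2 - t - 30.
Try t = 2: p(2) = 0, so 2 is a root.
Factor out (t - 2): p(t) = (t - 2)·(t^2 + 8t + 15).
The quadratic factors as (t + 5)·(t + 3).
Eigenvalues: -5, -3, 2.

-5, -3, 2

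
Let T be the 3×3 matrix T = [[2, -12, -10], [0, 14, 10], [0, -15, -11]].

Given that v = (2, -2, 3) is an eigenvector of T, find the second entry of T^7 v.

First find the eigenvalue: Tv = (-2, 2, -3) = -1·(2, -2, 3), so λ = -1.
Then T^7 v = λ^7·v = (-1)^7·(2, -2, 3) = -1·(2, -2, 3) = (-2, 2, -3).

2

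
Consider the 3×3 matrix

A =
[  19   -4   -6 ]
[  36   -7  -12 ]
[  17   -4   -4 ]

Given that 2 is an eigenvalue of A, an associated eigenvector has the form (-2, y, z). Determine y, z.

We need (A - 2I)v = 0.
A - 2I = [[17, -4, -6], [36, -9, -12], [17, -4, -6]].
Row 1: (17)·-2 + (-4)·y + (-6)·z = 0
Row 2: (36)·-2 + (-9)·y + (-12)·z = 0
Row 3: (17)·-2 + (-4)·y + (-6)·z = 0
Solving gives y = -4, z = -3.
Check: A·(-2, -4, -3) = (-4, -8, -6) = 2·(-2, -4, -3).

-4, -3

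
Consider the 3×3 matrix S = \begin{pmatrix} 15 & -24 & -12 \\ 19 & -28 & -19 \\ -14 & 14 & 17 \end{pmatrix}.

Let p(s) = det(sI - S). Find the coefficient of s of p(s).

-87

p(s) = s^3 - 4s^2 - 87s + 270.
The coefficient of s is -87.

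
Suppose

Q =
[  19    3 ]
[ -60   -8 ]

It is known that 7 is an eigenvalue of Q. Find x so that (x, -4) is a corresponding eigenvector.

1

We need (Q - 7I)v = 0.
Q - 7I = [[12, 3], [-60, -15]].
Row 1: (12)·x + (3)·-4 = 0
Row 2: (-60)·x + (-15)·-4 = 0
Solving gives x = 1.
Check: Q·(1, -4) = (7, -28) = 7·(1, -4).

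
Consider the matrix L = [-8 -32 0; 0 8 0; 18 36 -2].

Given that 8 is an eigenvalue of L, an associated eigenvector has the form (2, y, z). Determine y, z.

We need (L - 8I)v = 0.
L - 8I = [[-16, -32, 0], [0, 0, 0], [18, 36, -10]].
Row 1: (-16)·2 + (-32)·y + (0)·z = 0
Row 2: (0)·2 + (0)·y + (0)·z = 0
Row 3: (18)·2 + (36)·y + (-10)·z = 0
Solving gives y = -1, z = 0.
Check: L·(2, -1, 0) = (16, -8, 0) = 8·(2, -1, 0).

-1, 0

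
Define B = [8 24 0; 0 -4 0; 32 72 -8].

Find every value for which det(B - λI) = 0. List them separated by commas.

Set up det(tI - B) = 0.
Expanding the 3×3 determinant: p(t) = t^3 + 4t^2 - 64t - 256.
Rational-root test: t = -4 gives p(-4) = 0.
Dividing by (t + 4) leaves t^2 - 64.
The quadratic factors as (t + 8)·(t - 8).
Eigenvalues: -8, -4, 8.

-8, -4, 8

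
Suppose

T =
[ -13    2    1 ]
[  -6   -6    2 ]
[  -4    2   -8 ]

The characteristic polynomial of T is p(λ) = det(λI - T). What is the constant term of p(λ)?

720

p(λ) = λ^3 + 27λ^2 + 242λ + 720.
The constant term is 720.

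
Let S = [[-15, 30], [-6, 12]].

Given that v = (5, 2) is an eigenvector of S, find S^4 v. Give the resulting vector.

First find the eigenvalue: Sv = (-15, -6) = -3·(5, 2), so λ = -3.
Then S^4 v = λ^4·v = (-3)^4·(5, 2) = 81·(5, 2) = (405, 162).

(405, 162)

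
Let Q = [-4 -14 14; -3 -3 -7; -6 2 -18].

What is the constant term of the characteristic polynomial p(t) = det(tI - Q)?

p(0) = det(0·I − Q) = det(−Q) = (−1)^3·det(Q).
det(Q) = -440, so p(0) = 440.

440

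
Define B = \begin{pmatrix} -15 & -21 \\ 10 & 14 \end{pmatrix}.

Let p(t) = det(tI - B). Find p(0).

0

p(0) = det(0·I − B) = det(−B) = (−1)^2·det(B).
det(B) = 0, so p(0) = 0.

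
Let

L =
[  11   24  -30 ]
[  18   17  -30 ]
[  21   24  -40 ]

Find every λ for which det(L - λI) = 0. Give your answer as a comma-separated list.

-10, -7, 5

Compute the characteristic polynomial p(μ) = det(μI - L).
Expanding the 3×3 determinant: p(μ) = μ^3 + 12μ^2 - 15μ - 350.
Try μ = 5: p(5) = 0, so 5 is a root.
Dividing by (μ - 5) leaves μ^2 + 17μ + 70.
The quadratic factors as (μ + 10)·(μ + 7).
Eigenvalues: -10, -7, 5.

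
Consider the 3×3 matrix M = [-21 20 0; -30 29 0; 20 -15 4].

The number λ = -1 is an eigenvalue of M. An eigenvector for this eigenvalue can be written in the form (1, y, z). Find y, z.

1, -1

We need (M + 1I)v = 0.
M + 1I = [[-20, 20, 0], [-30, 30, 0], [20, -15, 5]].
Row 1: (-20)·1 + (20)·y + (0)·z = 0
Row 2: (-30)·1 + (30)·y + (0)·z = 0
Row 3: (20)·1 + (-15)·y + (5)·z = 0
Solving gives y = 1, z = -1.
Check: M·(1, 1, -1) = (-1, -1, 1) = -1·(1, 1, -1).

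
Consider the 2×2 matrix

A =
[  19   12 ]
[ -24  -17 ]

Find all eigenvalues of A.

-5, 7

det(A - λI) = (19 - λ)(-17 - λ) - (12)·(-24) = λ^2 - 2λ - 35.
This factors as (λ + 5)·(λ - 7) = 0.
Eigenvalues: -5, 7.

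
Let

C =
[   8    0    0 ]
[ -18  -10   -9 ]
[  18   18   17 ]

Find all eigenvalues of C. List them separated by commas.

Compute the characteristic polynomial p(t) = det(tI - C).
Expanding the 3×3 determinant: p(t) = t^3 - 15t^2 + 48t + 64.
Try t = -1: p(-1) = 0, so -1 is a root.
Factor out (t + 1): p(t) = (t + 1)·(t^2 - 16t + 64).
The quadratic factor is (t - 8)^2.
Eigenvalues: -1, 8, 8.

-1, 8, 8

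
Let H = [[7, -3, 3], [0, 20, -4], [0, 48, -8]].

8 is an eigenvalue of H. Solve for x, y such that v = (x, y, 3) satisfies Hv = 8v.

We need (H - 8I)v = 0.
H - 8I = [[-1, -3, 3], [0, 12, -4], [0, 48, -16]].
Row 1: (-1)·x + (-3)·y + (3)·3 = 0
Row 2: (0)·x + (12)·y + (-4)·3 = 0
Row 3: (0)·x + (48)·y + (-16)·3 = 0
Solving gives x = 6, y = 1.
Check: H·(6, 1, 3) = (48, 8, 24) = 8·(6, 1, 3).

6, 1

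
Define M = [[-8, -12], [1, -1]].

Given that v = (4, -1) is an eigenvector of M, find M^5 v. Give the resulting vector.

First find the eigenvalue: Mv = (-20, 5) = -5·(4, -1), so λ = -5.
Then M^5 v = λ^5·v = (-5)^5·(4, -1) = -3125·(4, -1) = (-12500, 3125).

(-12500, 3125)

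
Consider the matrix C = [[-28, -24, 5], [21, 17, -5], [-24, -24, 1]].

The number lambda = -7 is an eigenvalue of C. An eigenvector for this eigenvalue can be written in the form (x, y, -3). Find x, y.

We need (C + 7I)v = 0.
C + 7I = [[-21, -24, 5], [21, 24, -5], [-24, -24, 8]].
Row 1: (-21)·x + (-24)·y + (5)·-3 = 0
Row 2: (21)·x + (24)·y + (-5)·-3 = 0
Row 3: (-24)·x + (-24)·y + (8)·-3 = 0
Solving gives x = -3, y = 2.
Check: C·(-3, 2, -3) = (21, -14, 21) = -7·(-3, 2, -3).

-3, 2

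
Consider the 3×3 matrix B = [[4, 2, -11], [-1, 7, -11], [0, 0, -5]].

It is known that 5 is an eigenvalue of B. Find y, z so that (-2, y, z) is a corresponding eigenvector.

We need (B - 5I)v = 0.
B - 5I = [[-1, 2, -11], [-1, 2, -11], [0, 0, -10]].
Row 1: (-1)·-2 + (2)·y + (-11)·z = 0
Row 2: (-1)·-2 + (2)·y + (-11)·z = 0
Row 3: (0)·-2 + (0)·y + (-10)·z = 0
Solving gives y = -1, z = 0.
Check: B·(-2, -1, 0) = (-10, -5, 0) = 5·(-2, -1, 0).

-1, 0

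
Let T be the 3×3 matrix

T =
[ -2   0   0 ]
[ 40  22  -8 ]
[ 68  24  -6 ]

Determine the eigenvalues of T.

-2, 6, 10

The characteristic polynomial is p(s) = det(sI - T).
Expanding the 3×3 determinant: p(s) = s^3 - 14s^2 + 28s + 120.
Since p(-2) = 0, s = -2 is a root.
Factor out (s + 2): p(s) = (s + 2)·(s^2 - 16s + 60).
The quadratic factors as (s - 6)·(s - 10).
Eigenvalues: -2, 6, 10.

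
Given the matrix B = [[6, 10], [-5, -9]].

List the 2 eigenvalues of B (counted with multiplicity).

-4, 1

det(B - μI) = (6 - μ)(-9 - μ) - (10)·(-5) = μ^2 + 3μ - 4.
This factors as (μ + 4)·(μ - 1) = 0.
Eigenvalues: -4, 1.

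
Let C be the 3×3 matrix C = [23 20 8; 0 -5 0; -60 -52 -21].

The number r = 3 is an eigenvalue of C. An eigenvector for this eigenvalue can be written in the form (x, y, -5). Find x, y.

2, 0

We need (C - 3I)v = 0.
C - 3I = [[20, 20, 8], [0, -8, 0], [-60, -52, -24]].
Row 1: (20)·x + (20)·y + (8)·-5 = 0
Row 2: (0)·x + (-8)·y + (0)·-5 = 0
Row 3: (-60)·x + (-52)·y + (-24)·-5 = 0
Solving gives x = 2, y = 0.
Check: C·(2, 0, -5) = (6, 0, -15) = 3·(2, 0, -5).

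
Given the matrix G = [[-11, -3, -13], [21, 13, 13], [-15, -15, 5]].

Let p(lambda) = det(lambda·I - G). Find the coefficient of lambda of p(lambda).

-70

p(lambda) = lambda^3 - 7·lambda^2 - 70·lambda + 400.
The coefficient of lambda is -70.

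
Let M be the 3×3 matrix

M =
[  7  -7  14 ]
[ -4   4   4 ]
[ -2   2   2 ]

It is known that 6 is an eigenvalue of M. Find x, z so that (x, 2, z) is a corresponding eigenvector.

0, 1

We need (M - 6I)v = 0.
M - 6I = [[1, -7, 14], [-4, -2, 4], [-2, 2, -4]].
Row 1: (1)·x + (-7)·2 + (14)·z = 0
Row 2: (-4)·x + (-2)·2 + (4)·z = 0
Row 3: (-2)·x + (2)·2 + (-4)·z = 0
Solving gives x = 0, z = 1.
Check: M·(0, 2, 1) = (0, 12, 6) = 6·(0, 2, 1).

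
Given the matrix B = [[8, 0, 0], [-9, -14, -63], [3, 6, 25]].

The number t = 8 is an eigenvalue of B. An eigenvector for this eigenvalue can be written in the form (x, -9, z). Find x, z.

We need (B - 8I)v = 0.
B - 8I = [[0, 0, 0], [-9, -22, -63], [3, 6, 17]].
Row 1: (0)·x + (0)·-9 + (0)·z = 0
Row 2: (-9)·x + (-22)·-9 + (-63)·z = 0
Row 3: (3)·x + (6)·-9 + (17)·z = 0
Solving gives x = 1, z = 3.
Check: B·(1, -9, 3) = (8, -72, 24) = 8·(1, -9, 3).

1, 3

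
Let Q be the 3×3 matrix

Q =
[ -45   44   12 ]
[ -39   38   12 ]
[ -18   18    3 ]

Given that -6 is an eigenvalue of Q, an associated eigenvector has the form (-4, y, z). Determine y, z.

We need (Q + 6I)v = 0.
Q + 6I = [[-39, 44, 12], [-39, 44, 12], [-18, 18, 9]].
Row 1: (-39)·-4 + (44)·y + (12)·z = 0
Row 2: (-39)·-4 + (44)·y + (12)·z = 0
Row 3: (-18)·-4 + (18)·y + (9)·z = 0
Solving gives y = -3, z = -2.
Check: Q·(-4, -3, -2) = (24, 18, 12) = -6·(-4, -3, -2).

-3, -2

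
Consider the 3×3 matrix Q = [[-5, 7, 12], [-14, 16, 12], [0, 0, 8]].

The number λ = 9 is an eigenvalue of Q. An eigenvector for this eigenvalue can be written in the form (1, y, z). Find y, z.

2, 0

We need (Q - 9I)v = 0.
Q - 9I = [[-14, 7, 12], [-14, 7, 12], [0, 0, -1]].
Row 1: (-14)·1 + (7)·y + (12)·z = 0
Row 2: (-14)·1 + (7)·y + (12)·z = 0
Row 3: (0)·1 + (0)·y + (-1)·z = 0
Solving gives y = 2, z = 0.
Check: Q·(1, 2, 0) = (9, 18, 0) = 9·(1, 2, 0).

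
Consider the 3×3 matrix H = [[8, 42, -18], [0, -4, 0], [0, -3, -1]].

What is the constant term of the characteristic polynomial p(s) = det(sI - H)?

p(0) = det(0·I − H) = det(−H) = (−1)^3·det(H).
det(H) = 32, so p(0) = -32.

-32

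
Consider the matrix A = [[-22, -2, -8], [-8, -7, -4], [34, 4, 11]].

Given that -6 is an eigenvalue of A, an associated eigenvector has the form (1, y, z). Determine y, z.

We need (A + 6I)v = 0.
A + 6I = [[-16, -2, -8], [-8, -1, -4], [34, 4, 17]].
Row 1: (-16)·1 + (-2)·y + (-8)·z = 0
Row 2: (-8)·1 + (-1)·y + (-4)·z = 0
Row 3: (34)·1 + (4)·y + (17)·z = 0
Solving gives y = 0, z = -2.
Check: A·(1, 0, -2) = (-6, 0, 12) = -6·(1, 0, -2).

0, -2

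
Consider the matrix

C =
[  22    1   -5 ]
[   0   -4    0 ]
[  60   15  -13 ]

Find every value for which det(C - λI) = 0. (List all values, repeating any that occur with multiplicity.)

-4, 2, 7

Set up det(sI - C) = 0.
Cofactor expansion gives p(s) = s^3 - 5s^2 - 22s + 56.
Try s = 7: p(7) = 0, so 7 is a root.
Dividing by (s - 7) leaves s^2 + 2s - 8.
The quadratic factors as (s + 4)·(s - 2).
Eigenvalues: -4, 2, 7.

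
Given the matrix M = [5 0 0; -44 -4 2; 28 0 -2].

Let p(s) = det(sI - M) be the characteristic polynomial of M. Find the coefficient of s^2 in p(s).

1

The coefficient of s^2 of det(sI - M) is −trace(M).
trace(M) = (5) + (-4) + (-2) = -1, so the coefficient is 1.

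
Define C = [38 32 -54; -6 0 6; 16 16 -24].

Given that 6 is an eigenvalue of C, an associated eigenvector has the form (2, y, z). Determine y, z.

We need (C - 6I)v = 0.
C - 6I = [[32, 32, -54], [-6, -6, 6], [16, 16, -30]].
Row 1: (32)·2 + (32)·y + (-54)·z = 0
Row 2: (-6)·2 + (-6)·y + (6)·z = 0
Row 3: (16)·2 + (16)·y + (-30)·z = 0
Solving gives y = -2, z = 0.
Check: C·(2, -2, 0) = (12, -12, 0) = 6·(2, -2, 0).

-2, 0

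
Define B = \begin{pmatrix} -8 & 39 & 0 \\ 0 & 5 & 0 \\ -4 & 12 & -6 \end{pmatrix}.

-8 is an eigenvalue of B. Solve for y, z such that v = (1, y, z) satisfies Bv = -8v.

0, 2

We need (B + 8I)v = 0.
B + 8I = [[0, 39, 0], [0, 13, 0], [-4, 12, 2]].
Row 1: (0)·1 + (39)·y + (0)·z = 0
Row 2: (0)·1 + (13)·y + (0)·z = 0
Row 3: (-4)·1 + (12)·y + (2)·z = 0
Solving gives y = 0, z = 2.
Check: B·(1, 0, 2) = (-8, 0, -16) = -8·(1, 0, 2).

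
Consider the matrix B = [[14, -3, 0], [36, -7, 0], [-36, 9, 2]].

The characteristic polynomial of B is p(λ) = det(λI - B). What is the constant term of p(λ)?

p(λ) = λ^3 - 9λ^2 + 24λ - 20.
The constant term is -20.

-20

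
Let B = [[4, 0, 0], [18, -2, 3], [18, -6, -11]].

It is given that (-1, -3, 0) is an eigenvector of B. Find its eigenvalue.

4

Compute Bv: B·(-1, -3, 0) = (-4, -12, 0).
Since Bv = λv, compare component 1: -4 = λ·-1, so λ = 4.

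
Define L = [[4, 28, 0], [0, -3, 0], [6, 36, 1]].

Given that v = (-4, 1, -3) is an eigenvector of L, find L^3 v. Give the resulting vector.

(108, -27, 81)

First find the eigenvalue: Lv = (12, -3, 9) = -3·(-4, 1, -3), so λ = -3.
Then L^3 v = λ^3·v = (-3)^3·(-4, 1, -3) = -27·(-4, 1, -3) = (108, -27, 81).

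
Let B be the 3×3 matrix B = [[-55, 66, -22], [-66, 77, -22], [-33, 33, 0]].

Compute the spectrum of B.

0, 11, 11

Compute the characteristic polynomial p(lambda) = det(lambda·I - B).
Expanding along the first row, p(lambda) = lambda^3 - 22·lambda^2 + 121·lambda.
Try lambda = 0: p(0) = 0, so 0 is a root.
Factor out lambda: p(lambda) = lambda·(lambda^2 - 22·lambda + 121).
The quadratic factor is (lambda - 11)^2.
Eigenvalues: 0, 11, 11.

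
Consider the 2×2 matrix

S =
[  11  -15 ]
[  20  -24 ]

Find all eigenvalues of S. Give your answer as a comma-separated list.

det(S - sI) = (11 - s)(-24 - s) - (-15)·(20) = s^2 + 13s + 36.
This factors as (s + 9)·(s + 4) = 0.
Eigenvalues: -9, -4.

-9, -4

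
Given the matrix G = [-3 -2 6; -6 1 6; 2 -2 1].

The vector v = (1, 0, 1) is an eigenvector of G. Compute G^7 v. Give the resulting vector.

First find the eigenvalue: Gv = (3, 0, 3) = 3·(1, 0, 1), so λ = 3.
Then G^7 v = λ^7·v = 3^7·(1, 0, 1) = 2187·(1, 0, 1) = (2187, 0, 2187).

(2187, 0, 2187)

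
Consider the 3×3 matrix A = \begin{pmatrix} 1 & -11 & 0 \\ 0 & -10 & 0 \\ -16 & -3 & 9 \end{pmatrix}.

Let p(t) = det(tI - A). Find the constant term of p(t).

90

p(t) = t^3 - 91t + 90.
The constant term is 90.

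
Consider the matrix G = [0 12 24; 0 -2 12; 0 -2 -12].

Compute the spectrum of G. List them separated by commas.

The characteristic polynomial is p(λ) = det(λI - G).
Expanding along the first row, p(λ) = λ^3 + 14λ^2 + 48λ.
Rational-root test: λ = -6 gives p(-6) = 0.
Dividing by (λ + 6) leaves λ^2 + 8λ.
The quadratic factors as (λ + 8)·λ.
Eigenvalues: -8, -6, 0.

-8, -6, 0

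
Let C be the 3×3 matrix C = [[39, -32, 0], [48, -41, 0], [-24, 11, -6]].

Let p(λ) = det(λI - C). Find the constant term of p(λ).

-378

p(λ) = λ^3 + 8λ^2 - 51λ - 378.
The constant term is -378.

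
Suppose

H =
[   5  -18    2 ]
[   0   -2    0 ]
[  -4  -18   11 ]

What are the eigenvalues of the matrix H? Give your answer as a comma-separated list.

Set up det(tI - H) = 0.
Expanding the 3×3 determinant: p(t) = t^3 - 14t^2 + 31t + 126.
Rational-root test: t = 9 gives p(9) = 0.
Factor out (t - 9): p(t) = (t - 9)·(t^2 - 5t - 14).
The quadratic factors as (t + 2)·(t - 7).
Eigenvalues: -2, 7, 9.

-2, 7, 9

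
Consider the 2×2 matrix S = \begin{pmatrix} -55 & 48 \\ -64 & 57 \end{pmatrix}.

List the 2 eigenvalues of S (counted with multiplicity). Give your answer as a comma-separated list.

-7, 9

det(S - tI) = (-55 - t)(57 - t) - (48)·(-64) = t^2 - 2t - 63.
This factors as (t + 7)·(t - 9) = 0.
Eigenvalues: -7, 9.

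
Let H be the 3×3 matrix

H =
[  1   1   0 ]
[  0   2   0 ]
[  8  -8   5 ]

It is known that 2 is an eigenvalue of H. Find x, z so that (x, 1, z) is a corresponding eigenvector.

We need (H - 2I)v = 0.
H - 2I = [[-1, 1, 0], [0, 0, 0], [8, -8, 3]].
Row 1: (-1)·x + (1)·1 + (0)·z = 0
Row 2: (0)·x + (0)·1 + (0)·z = 0
Row 3: (8)·x + (-8)·1 + (3)·z = 0
Solving gives x = 1, z = 0.
Check: H·(1, 1, 0) = (2, 2, 0) = 2·(1, 1, 0).

1, 0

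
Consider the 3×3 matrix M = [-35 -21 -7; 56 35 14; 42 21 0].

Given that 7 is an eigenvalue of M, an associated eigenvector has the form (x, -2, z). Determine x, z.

We need (M - 7I)v = 0.
M - 7I = [[-42, -21, -7], [56, 28, 14], [42, 21, -7]].
Row 1: (-42)·x + (-21)·-2 + (-7)·z = 0
Row 2: (56)·x + (28)·-2 + (14)·z = 0
Row 3: (42)·x + (21)·-2 + (-7)·z = 0
Solving gives x = 1, z = 0.
Check: M·(1, -2, 0) = (7, -14, 0) = 7·(1, -2, 0).

1, 0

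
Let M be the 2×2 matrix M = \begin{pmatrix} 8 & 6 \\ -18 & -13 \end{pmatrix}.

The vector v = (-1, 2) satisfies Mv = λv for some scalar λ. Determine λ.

-4

Compute Mv: M·(-1, 2) = (4, -8).
Since Mv = λv, compare component 1: 4 = λ·-1, so λ = -4.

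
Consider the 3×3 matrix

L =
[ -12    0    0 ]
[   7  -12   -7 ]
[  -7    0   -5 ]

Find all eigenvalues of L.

-12, -12, -5

The characteristic polynomial is p(s) = det(sI - L).
Cofactor expansion gives p(s) = s^3 + 29s^2 + 264s + 720.
Rational-root test: s = -5 gives p(-5) = 0.
Factor out (s + 5): p(s) = (s + 5)·(s^2 + 24s + 144).
The quadratic factor is (s + 12)^2.
Eigenvalues: -12, -12, -5.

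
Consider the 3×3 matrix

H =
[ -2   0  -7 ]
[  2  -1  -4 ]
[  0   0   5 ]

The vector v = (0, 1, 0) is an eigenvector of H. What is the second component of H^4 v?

1

First find the eigenvalue: Hv = (0, -1, 0) = -1·(0, 1, 0), so λ = -1.
Then H^4 v = λ^4·v = (-1)^4·(0, 1, 0) = 1·(0, 1, 0) = (0, 1, 0).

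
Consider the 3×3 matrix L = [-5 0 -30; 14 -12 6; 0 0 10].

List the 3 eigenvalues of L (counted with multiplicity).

-12, -5, 10

Set up det(λI - L) = 0.
Cofactor expansion gives p(λ) = λ^3 + 7λ^2 - 110λ - 600.
Try λ = -5: p(-5) = 0, so -5 is a root.
Factor out (λ + 5): p(λ) = (λ + 5)·(λ^2 + 2λ - 120).
The quadratic factors as (λ + 12)·(λ - 10).
Eigenvalues: -12, -5, 10.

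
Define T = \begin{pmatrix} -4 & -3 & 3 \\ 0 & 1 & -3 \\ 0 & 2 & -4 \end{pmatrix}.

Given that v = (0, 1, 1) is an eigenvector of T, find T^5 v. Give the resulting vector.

First find the eigenvalue: Tv = (0, -2, -2) = -2·(0, 1, 1), so λ = -2.
Then T^5 v = λ^5·v = (-2)^5·(0, 1, 1) = -32·(0, 1, 1) = (0, -32, -32).

(0, -32, -32)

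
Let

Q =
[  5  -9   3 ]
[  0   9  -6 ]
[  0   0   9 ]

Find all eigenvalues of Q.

Q is upper triangular, so its eigenvalues are the diagonal entries.
Diagonal: 5, 9, 9.

5, 9, 9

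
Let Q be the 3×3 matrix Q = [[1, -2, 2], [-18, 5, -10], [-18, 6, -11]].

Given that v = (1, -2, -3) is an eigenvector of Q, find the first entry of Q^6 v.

First find the eigenvalue: Qv = (-1, 2, 3) = -1·(1, -2, -3), so λ = -1.
Then Q^6 v = λ^6·v = (-1)^6·(1, -2, -3) = 1·(1, -2, -3) = (1, -2, -3).

1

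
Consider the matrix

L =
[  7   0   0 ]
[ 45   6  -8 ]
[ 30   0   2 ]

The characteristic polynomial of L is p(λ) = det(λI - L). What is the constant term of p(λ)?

p(λ) = λ^3 - 15λ^2 + 68λ - 84.
The constant term is -84.

-84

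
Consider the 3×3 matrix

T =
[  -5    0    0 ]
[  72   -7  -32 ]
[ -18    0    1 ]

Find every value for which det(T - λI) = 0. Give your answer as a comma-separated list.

-7, -5, 1

The characteristic polynomial is p(μ) = det(μI - T).
Cofactor expansion gives p(μ) = μ^3 + 11μ^2 + 23μ - 35.
Try μ = 1: p(1) = 0, so 1 is a root.
Dividing by (μ - 1) leaves μ^2 + 12μ + 35.
The quadratic factors as (μ + 7)·(μ + 5).
Eigenvalues: -7, -5, 1.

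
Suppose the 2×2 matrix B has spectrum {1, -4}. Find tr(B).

-3

trace(B) is the sum of the eigenvalues: (1) + (-4) = -3.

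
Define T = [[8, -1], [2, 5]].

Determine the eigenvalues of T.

det(T - sI) = (8 - s)(5 - s) - (-1)·(2) = s^2 - 13s + 42.
This factors as (s - 6)·(s - 7) = 0.
Eigenvalues: 6, 7.

6, 7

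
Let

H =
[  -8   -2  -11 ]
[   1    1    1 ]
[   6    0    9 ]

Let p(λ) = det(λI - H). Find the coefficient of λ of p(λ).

-3

p(λ) = λ^3 - 2λ^2 - 3λ.
The coefficient of λ is -3.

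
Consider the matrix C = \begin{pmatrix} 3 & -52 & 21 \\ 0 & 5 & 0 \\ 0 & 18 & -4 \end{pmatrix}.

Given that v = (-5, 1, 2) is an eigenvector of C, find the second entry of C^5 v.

3125

First find the eigenvalue: Cv = (-25, 5, 10) = 5·(-5, 1, 2), so λ = 5.
Then C^5 v = λ^5·v = 5^5·(-5, 1, 2) = 3125·(-5, 1, 2) = (-15625, 3125, 6250).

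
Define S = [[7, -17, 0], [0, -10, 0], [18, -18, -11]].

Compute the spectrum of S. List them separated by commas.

Compute the characteristic polynomial p(s) = det(sI - S).
Expanding along the first row, p(s) = s^3 + 14s^2 - 37s - 770.
Since p(-11) = 0, s = -11 is a root.
Factor out (s + 11): p(s) = (s + 11)·(s^2 + 3s - 70).
The quadratic factors as (s + 10)·(s - 7).
Eigenvalues: -11, -10, 7.

-11, -10, 7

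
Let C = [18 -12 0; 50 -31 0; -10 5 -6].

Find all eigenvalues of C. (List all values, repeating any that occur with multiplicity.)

-7, -6, -6

Set up det(sI - C) = 0.
Expanding along the first row, p(s) = s^3 + 19s^2 + 120s + 252.
Rational-root test: s = -7 gives p(-7) = 0.
Factor out (s + 7): p(s) = (s + 7)·(s^2 + 12s + 36).
The quadratic factor is (s + 6)^2.
Eigenvalues: -7, -6, -6.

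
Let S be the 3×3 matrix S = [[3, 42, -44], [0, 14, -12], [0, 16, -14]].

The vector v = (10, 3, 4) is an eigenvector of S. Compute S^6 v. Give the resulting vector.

First find the eigenvalue: Sv = (-20, -6, -8) = -2·(10, 3, 4), so λ = -2.
Then S^6 v = λ^6·v = (-2)^6·(10, 3, 4) = 64·(10, 3, 4) = (640, 192, 256).

(640, 192, 256)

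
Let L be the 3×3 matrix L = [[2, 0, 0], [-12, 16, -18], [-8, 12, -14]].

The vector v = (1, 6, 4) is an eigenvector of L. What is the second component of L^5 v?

192

First find the eigenvalue: Lv = (2, 12, 8) = 2·(1, 6, 4), so λ = 2.
Then L^5 v = λ^5·v = 2^5·(1, 6, 4) = 32·(1, 6, 4) = (32, 192, 128).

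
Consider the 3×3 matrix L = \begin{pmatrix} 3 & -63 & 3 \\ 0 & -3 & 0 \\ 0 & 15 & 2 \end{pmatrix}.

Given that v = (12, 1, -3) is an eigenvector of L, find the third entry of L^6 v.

-2187

First find the eigenvalue: Lv = (-36, -3, 9) = -3·(12, 1, -3), so λ = -3.
Then L^6 v = λ^6·v = (-3)^6·(12, 1, -3) = 729·(12, 1, -3) = (8748, 729, -2187).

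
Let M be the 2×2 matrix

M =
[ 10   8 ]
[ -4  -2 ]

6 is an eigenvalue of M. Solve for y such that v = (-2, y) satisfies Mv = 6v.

We need (M - 6I)v = 0.
M - 6I = [[4, 8], [-4, -8]].
Row 1: (4)·-2 + (8)·y = 0
Row 2: (-4)·-2 + (-8)·y = 0
Solving gives y = 1.
Check: M·(-2, 1) = (-12, 6) = 6·(-2, 1).

1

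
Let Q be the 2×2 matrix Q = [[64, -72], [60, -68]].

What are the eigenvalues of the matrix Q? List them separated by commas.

det(Q - lambda·I) = (64 - lambda)(-68 - lambda) - (-72)·(60) = lambda^2 + 4·lambda - 32.
This factors as (lambda + 8)·(lambda - 4) = 0.
Eigenvalues: -8, 4.

-8, 4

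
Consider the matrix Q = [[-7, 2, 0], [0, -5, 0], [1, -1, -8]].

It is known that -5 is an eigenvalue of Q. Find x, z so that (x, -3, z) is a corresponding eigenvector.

We need (Q + 5I)v = 0.
Q + 5I = [[-2, 2, 0], [0, 0, 0], [1, -1, -3]].
Row 1: (-2)·x + (2)·-3 + (0)·z = 0
Row 2: (0)·x + (0)·-3 + (0)·z = 0
Row 3: (1)·x + (-1)·-3 + (-3)·z = 0
Solving gives x = -3, z = 0.
Check: Q·(-3, -3, 0) = (15, 15, 0) = -5·(-3, -3, 0).

-3, 0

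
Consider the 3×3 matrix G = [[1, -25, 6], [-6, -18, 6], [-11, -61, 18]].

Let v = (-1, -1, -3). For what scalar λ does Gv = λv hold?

Compute Gv: G·(-1, -1, -3) = (6, 6, 18).
Since Gv = λv, compare component 1: 6 = λ·-1, so λ = -6.

-6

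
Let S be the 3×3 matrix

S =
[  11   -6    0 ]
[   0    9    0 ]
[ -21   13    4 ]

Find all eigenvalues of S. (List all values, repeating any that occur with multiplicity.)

Set up det(λI - S) = 0.
Cofactor expansion gives p(λ) = λ^3 - 24λ^2 + 179λ - 396.
Rational-root test: λ = 4 gives p(4) = 0.
Dividing by (λ - 4) leaves λ^2 - 20λ + 99.
The quadratic factors as (λ - 9)·(λ - 11).
Eigenvalues: 4, 9, 11.

4, 9, 11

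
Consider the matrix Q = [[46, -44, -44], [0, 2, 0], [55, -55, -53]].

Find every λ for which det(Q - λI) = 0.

Set up det(sI - Q) = 0.
Expanding along the first row, p(s) = s^3 + 5s^2 - 32s + 36.
Rational-root test: s = 2 gives p(2) = 0.
Factor out (s - 2): p(s) = (s - 2)·(s^2 + 7s - 18).
The quadratic factors as (s + 9)·(s - 2).
Eigenvalues: -9, 2, 2.

-9, 2, 2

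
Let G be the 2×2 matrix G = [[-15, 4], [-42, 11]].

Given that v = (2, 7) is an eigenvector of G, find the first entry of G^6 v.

First find the eigenvalue: Gv = (-2, -7) = -1·(2, 7), so λ = -1.
Then G^6 v = λ^6·v = (-1)^6·(2, 7) = 1·(2, 7) = (2, 7).

2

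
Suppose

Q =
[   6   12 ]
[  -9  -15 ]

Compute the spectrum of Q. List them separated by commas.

det(Q - tI) = (6 - t)(-15 - t) - (12)·(-9) = t^2 + 9t + 18.
This factors as (t + 6)·(t + 3) = 0.
Eigenvalues: -6, -3.

-6, -3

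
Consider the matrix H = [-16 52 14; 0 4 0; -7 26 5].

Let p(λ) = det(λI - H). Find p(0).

p(0) = det(0·I − H) = det(−H) = (−1)^3·det(H).
det(H) = 72, so p(0) = -72.

-72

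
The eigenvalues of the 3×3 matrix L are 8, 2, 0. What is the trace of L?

trace(L) is the sum of the eigenvalues: (8) + (2) + (0) = 10.

10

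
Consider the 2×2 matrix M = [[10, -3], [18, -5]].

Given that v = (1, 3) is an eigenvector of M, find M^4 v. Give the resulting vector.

First find the eigenvalue: Mv = (1, 3) = 1·(1, 3), so λ = 1.
Then M^4 v = λ^4·v = 1^4·(1, 3) = 1·(1, 3) = (1, 3).

(1, 3)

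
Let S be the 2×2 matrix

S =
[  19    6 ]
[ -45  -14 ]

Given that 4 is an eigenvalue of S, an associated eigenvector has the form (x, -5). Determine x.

2

We need (S - 4I)v = 0.
S - 4I = [[15, 6], [-45, -18]].
Row 1: (15)·x + (6)·-5 = 0
Row 2: (-45)·x + (-18)·-5 = 0
Solving gives x = 2.
Check: S·(2, -5) = (8, -20) = 4·(2, -5).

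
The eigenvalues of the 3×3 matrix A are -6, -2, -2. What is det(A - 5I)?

If A has eigenvalues -6, -2, -2, then A - 5I has eigenvalues -11, -7, -7.
det(A - 5I) = (-11) · (-7) · (-7) = -539.

-539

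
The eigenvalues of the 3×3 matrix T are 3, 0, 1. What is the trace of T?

trace(T) is the sum of the eigenvalues: (3) + (0) + (1) = 4.

4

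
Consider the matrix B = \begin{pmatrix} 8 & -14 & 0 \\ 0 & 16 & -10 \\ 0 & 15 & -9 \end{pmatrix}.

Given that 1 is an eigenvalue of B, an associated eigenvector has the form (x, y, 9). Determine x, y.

We need (B - 1I)v = 0.
B - 1I = [[7, -14, 0], [0, 15, -10], [0, 15, -10]].
Row 1: (7)·x + (-14)·y + (0)·9 = 0
Row 2: (0)·x + (15)·y + (-10)·9 = 0
Row 3: (0)·x + (15)·y + (-10)·9 = 0
Solving gives x = 12, y = 6.
Check: B·(12, 6, 9) = (12, 6, 9) = 1·(12, 6, 9).

12, 6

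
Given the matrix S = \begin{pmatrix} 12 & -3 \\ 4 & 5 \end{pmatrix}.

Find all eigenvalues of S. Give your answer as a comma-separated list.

8, 9

det(S - λI) = (12 - λ)(5 - λ) - (-3)·(4) = λ^2 - 17λ + 72.
This factors as (λ - 8)·(λ - 9) = 0.
Eigenvalues: 8, 9.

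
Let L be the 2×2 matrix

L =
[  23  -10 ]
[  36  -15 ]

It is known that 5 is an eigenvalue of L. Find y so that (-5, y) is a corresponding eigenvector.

We need (L - 5I)v = 0.
L - 5I = [[18, -10], [36, -20]].
Row 1: (18)·-5 + (-10)·y = 0
Row 2: (36)·-5 + (-20)·y = 0
Solving gives y = -9.
Check: L·(-5, -9) = (-25, -45) = 5·(-5, -9).

-9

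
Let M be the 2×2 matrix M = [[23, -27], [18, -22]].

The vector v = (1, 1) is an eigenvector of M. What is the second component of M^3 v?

-64

First find the eigenvalue: Mv = (-4, -4) = -4·(1, 1), so λ = -4.
Then M^3 v = λ^3·v = (-4)^3·(1, 1) = -64·(1, 1) = (-64, -64).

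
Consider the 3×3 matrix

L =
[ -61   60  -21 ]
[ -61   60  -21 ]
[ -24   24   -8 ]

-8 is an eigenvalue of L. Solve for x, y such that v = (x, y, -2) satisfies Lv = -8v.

-6, -6

We need (L + 8I)v = 0.
L + 8I = [[-53, 60, -21], [-61, 68, -21], [-24, 24, 0]].
Row 1: (-53)·x + (60)·y + (-21)·-2 = 0
Row 2: (-61)·x + (68)·y + (-21)·-2 = 0
Row 3: (-24)·x + (24)·y + (0)·-2 = 0
Solving gives x = -6, y = -6.
Check: L·(-6, -6, -2) = (48, 48, 16) = -8·(-6, -6, -2).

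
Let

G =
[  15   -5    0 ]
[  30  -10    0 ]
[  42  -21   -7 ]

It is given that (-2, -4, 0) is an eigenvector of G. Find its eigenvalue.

5

Compute Gv: G·(-2, -4, 0) = (-10, -20, 0).
Since Gv = λv, compare component 1: -10 = λ·-2, so λ = 5.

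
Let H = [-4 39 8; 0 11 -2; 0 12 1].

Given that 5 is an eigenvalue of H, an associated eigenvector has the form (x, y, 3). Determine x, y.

We need (H - 5I)v = 0.
H - 5I = [[-9, 39, 8], [0, 6, -2], [0, 12, -4]].
Row 1: (-9)·x + (39)·y + (8)·3 = 0
Row 2: (0)·x + (6)·y + (-2)·3 = 0
Row 3: (0)·x + (12)·y + (-4)·3 = 0
Solving gives x = 7, y = 1.
Check: H·(7, 1, 3) = (35, 5, 15) = 5·(7, 1, 3).

7, 1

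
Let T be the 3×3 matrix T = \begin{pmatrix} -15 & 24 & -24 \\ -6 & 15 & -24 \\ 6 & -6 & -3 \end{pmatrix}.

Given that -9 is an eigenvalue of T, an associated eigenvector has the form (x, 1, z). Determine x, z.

0, 1

We need (T + 9I)v = 0.
T + 9I = [[-6, 24, -24], [-6, 24, -24], [6, -6, 6]].
Row 1: (-6)·x + (24)·1 + (-24)·z = 0
Row 2: (-6)·x + (24)·1 + (-24)·z = 0
Row 3: (6)·x + (-6)·1 + (6)·z = 0
Solving gives x = 0, z = 1.
Check: T·(0, 1, 1) = (0, -9, -9) = -9·(0, 1, 1).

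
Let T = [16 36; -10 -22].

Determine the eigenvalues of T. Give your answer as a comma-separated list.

det(T - sI) = (16 - s)(-22 - s) - (36)·(-10) = s^2 + 6s + 8.
This factors as (s + 4)·(s + 2) = 0.
Eigenvalues: -4, -2.

-4, -2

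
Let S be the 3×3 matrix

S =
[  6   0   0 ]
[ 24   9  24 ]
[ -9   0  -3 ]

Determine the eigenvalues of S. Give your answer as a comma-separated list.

Compute the characteristic polynomial p(r) = det(rI - S).
Expanding along the first row, p(r) = r^3 - 12r^2 + 9r + 162.
Try r = -3: p(-3) = 0, so -3 is a root.
Factor out (r + 3): p(r) = (r + 3)·(r^2 - 15r + 54).
The quadratic factors as (r - 6)·(r - 9).
Eigenvalues: -3, 6, 9.

-3, 6, 9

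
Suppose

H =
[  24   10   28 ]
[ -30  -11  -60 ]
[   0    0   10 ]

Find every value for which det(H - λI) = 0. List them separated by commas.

The characteristic polynomial is p(λ) = det(λI - H).
Cofactor expansion gives p(λ) = λ^3 - 23λ^2 + 166λ - 360.
Try λ = 9: p(9) = 0, so 9 is a root.
Dividing by (λ - 9) leaves λ^2 - 14λ + 40.
The quadratic factors as (λ - 4)·(λ - 10).
Eigenvalues: 4, 9, 10.

4, 9, 10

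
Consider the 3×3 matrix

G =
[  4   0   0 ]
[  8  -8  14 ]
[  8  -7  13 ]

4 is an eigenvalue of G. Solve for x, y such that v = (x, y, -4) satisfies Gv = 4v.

We need (G - 4I)v = 0.
G - 4I = [[0, 0, 0], [8, -12, 14], [8, -7, 9]].
Row 1: (0)·x + (0)·y + (0)·-4 = 0
Row 2: (8)·x + (-12)·y + (14)·-4 = 0
Row 3: (8)·x + (-7)·y + (9)·-4 = 0
Solving gives x = 1, y = -4.
Check: G·(1, -4, -4) = (4, -16, -16) = 4·(1, -4, -4).

1, -4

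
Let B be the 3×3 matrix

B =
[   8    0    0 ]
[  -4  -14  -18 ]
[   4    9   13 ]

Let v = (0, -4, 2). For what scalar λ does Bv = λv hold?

-5

Compute Bv: B·(0, -4, 2) = (0, 20, -10).
Since Bv = λv, compare component 2: 20 = λ·-4, so λ = -5.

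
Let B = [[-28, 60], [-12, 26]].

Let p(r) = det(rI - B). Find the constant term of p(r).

-8

p(r) = r^2 + 2r - 8.
The constant term is -8.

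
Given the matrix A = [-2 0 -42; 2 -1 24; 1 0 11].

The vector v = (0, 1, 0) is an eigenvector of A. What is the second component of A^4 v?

1

First find the eigenvalue: Av = (0, -1, 0) = -1·(0, 1, 0), so λ = -1.
Then A^4 v = λ^4·v = (-1)^4·(0, 1, 0) = 1·(0, 1, 0) = (0, 1, 0).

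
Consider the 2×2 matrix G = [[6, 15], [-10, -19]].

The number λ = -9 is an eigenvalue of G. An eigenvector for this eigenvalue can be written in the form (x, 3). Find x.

-3

We need (G + 9I)v = 0.
G + 9I = [[15, 15], [-10, -10]].
Row 1: (15)·x + (15)·3 = 0
Row 2: (-10)·x + (-10)·3 = 0
Solving gives x = -3.
Check: G·(-3, 3) = (27, -27) = -9·(-3, 3).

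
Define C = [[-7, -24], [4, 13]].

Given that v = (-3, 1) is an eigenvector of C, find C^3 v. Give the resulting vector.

First find the eigenvalue: Cv = (-3, 1) = 1·(-3, 1), so λ = 1.
Then C^3 v = λ^3·v = 1^3·(-3, 1) = 1·(-3, 1) = (-3, 1).

(-3, 1)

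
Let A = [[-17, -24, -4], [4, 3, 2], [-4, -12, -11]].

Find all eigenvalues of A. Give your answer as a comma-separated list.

-9, -9, -7

Set up det(tI - A) = 0.
Expanding along the first row, p(t) = t^3 + 25t^2 + 207t + 567.
Try t = -7: p(-7) = 0, so -7 is a root.
Dividing by (t + 7) leaves t^2 + 18t + 81.
The quadratic factor is (t + 9)^2.
Eigenvalues: -9, -9, -7.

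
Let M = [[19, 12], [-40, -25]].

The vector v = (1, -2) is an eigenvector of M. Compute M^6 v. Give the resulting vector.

(15625, -31250)

First find the eigenvalue: Mv = (-5, 10) = -5·(1, -2), so λ = -5.
Then M^6 v = λ^6·v = (-5)^6·(1, -2) = 15625·(1, -2) = (15625, -31250).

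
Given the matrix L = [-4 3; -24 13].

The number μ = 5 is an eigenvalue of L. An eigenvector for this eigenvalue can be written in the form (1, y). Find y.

We need (L - 5I)v = 0.
L - 5I = [[-9, 3], [-24, 8]].
Row 1: (-9)·1 + (3)·y = 0
Row 2: (-24)·1 + (8)·y = 0
Solving gives y = 3.
Check: L·(1, 3) = (5, 15) = 5·(1, 3).

3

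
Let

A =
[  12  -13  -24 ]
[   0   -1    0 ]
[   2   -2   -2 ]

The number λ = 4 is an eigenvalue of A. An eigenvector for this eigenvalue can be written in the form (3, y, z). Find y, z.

We need (A - 4I)v = 0.
A - 4I = [[8, -13, -24], [0, -5, 0], [2, -2, -6]].
Row 1: (8)·3 + (-13)·y + (-24)·z = 0
Row 2: (0)·3 + (-5)·y + (0)·z = 0
Row 3: (2)·3 + (-2)·y + (-6)·z = 0
Solving gives y = 0, z = 1.
Check: A·(3, 0, 1) = (12, 0, 4) = 4·(3, 0, 1).

0, 1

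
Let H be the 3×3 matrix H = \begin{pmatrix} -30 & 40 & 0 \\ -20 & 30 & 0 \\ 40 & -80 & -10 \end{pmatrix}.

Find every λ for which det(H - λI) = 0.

-10, -10, 10

Compute the characteristic polynomial p(s) = det(sI - H).
Expanding the 3×3 determinant: p(s) = s^3 + 10s^2 - 100s - 1000.
Since p(-10) = 0, s = -10 is a root.
Factor out (s + 10): p(s) = (s + 10)·(s^2 - 100).
The quadratic factors as (s + 10)·(s - 10).
Eigenvalues: -10, -10, 10.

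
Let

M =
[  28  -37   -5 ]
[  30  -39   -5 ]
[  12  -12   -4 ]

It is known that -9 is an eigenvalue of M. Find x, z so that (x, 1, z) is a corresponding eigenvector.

We need (M + 9I)v = 0.
M + 9I = [[37, -37, -5], [30, -30, -5], [12, -12, 5]].
Row 1: (37)·x + (-37)·1 + (-5)·z = 0
Row 2: (30)·x + (-30)·1 + (-5)·z = 0
Row 3: (12)·x + (-12)·1 + (5)·z = 0
Solving gives x = 1, z = 0.
Check: M·(1, 1, 0) = (-9, -9, 0) = -9·(1, 1, 0).

1, 0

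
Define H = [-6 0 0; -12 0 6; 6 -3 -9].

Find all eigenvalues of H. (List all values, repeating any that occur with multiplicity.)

Compute the characteristic polynomial p(r) = det(rI - H).
Expanding the 3×3 determinant: p(r) = r^3 + 15r^2 + 72r + 108.
Since p(-6) = 0, r = -6 is a root.
Factor out (r + 6): p(r) = (r + 6)·(r^2 + 9r + 18).
The quadratic factors as (r + 6)·(r + 3).
Eigenvalues: -6, -6, -3.

-6, -6, -3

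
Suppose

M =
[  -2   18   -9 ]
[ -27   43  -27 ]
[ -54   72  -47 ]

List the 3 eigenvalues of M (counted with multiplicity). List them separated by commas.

-11, -2, 7

The characteristic polynomial is p(s) = det(sI - M).
Cofactor expansion gives p(s) = s^3 + 6s^2 - 69s - 154.
Rational-root test: s = -2 gives p(-2) = 0.
Dividing by (s + 2) leaves s^2 + 4s - 77.
The quadratic factors as (s + 11)·(s - 7).
Eigenvalues: -11, -2, 7.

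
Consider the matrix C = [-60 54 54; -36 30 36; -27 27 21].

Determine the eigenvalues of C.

-6, -6, 3

Compute the characteristic polynomial p(lambda) = det(lambda·I - C).
Expanding along the first row, p(lambda) = lambda^3 + 9·lambda^2 - 108.
Since p(3) = 0, lambda = 3 is a root.
Dividing by (lambda - 3) leaves lambda^2 + 12·lambda + 36.
The quadratic factor is (lambda + 6)^2.
Eigenvalues: -6, -6, 3.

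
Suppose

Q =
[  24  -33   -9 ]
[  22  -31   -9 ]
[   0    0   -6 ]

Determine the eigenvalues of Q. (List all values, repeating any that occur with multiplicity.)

Set up det(tI - Q) = 0.
Expanding along the first row, p(t) = t^3 + 13t^2 + 24t - 108.
Since p(2) = 0, t = 2 is a root.
Dividing by (t - 2) leaves t^2 + 15t + 54.
The quadratic factors as (t + 9)·(t + 6).
Eigenvalues: -9, -6, 2.

-9, -6, 2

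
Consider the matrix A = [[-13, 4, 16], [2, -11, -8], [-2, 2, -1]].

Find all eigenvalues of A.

Compute the characteristic polynomial p(λ) = det(λI - A).
Expanding the 3×3 determinant: p(λ) = λ^3 + 25λ^2 + 207λ + 567.
Try λ = -9: p(-9) = 0, so -9 is a root.
Factor out (λ + 9): p(λ) = (λ + 9)·(λ^2 + 16λ + 63).
The quadratic factors as (λ + 9)·(λ + 7).
Eigenvalues: -9, -9, -7.

-9, -9, -7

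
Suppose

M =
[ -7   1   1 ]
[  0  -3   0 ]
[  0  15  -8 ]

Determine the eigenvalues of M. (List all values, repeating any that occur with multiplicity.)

Compute the characteristic polynomial p(s) = det(sI - M).
Expanding along the first row, p(s) = s^3 + 18s^2 + 101s + 168.
Since p(-8) = 0, s = -8 is a root.
Factor out (s + 8): p(s) = (s + 8)·(s^2 + 10s + 21).
The quadratic factors as (s + 7)·(s + 3).
Eigenvalues: -8, -7, -3.

-8, -7, -3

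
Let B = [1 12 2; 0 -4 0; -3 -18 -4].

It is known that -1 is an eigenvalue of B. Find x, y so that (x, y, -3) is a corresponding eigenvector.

We need (B + 1I)v = 0.
B + 1I = [[2, 12, 2], [0, -3, 0], [-3, -18, -3]].
Row 1: (2)·x + (12)·y + (2)·-3 = 0
Row 2: (0)·x + (-3)·y + (0)·-3 = 0
Row 3: (-3)·x + (-18)·y + (-3)·-3 = 0
Solving gives x = 3, y = 0.
Check: B·(3, 0, -3) = (-3, 0, 3) = -1·(3, 0, -3).

3, 0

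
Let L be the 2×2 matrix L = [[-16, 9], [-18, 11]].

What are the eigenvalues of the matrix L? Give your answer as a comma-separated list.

det(L - lambda·I) = (-16 - lambda)(11 - lambda) - (9)·(-18) = lambda^2 + 5·lambda - 14.
This factors as (lambda + 7)·(lambda - 2) = 0.
Eigenvalues: -7, 2.

-7, 2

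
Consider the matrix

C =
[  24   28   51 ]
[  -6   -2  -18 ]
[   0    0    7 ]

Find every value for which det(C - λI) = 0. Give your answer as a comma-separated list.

7, 10, 12

Set up det(lambda·I - C) = 0.
Expanding along the first row, p(lambda) = lambda^3 - 29·lambda^2 + 274·lambda - 840.
Rational-root test: lambda = 12 gives p(12) = 0.
Dividing by (lambda - 12) leaves lambda^2 - 17·lambda + 70.
The quadratic factors as (lambda - 7)·(lambda - 10).
Eigenvalues: 7, 10, 12.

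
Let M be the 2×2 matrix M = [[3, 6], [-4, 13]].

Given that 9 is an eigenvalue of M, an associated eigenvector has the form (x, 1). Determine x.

We need (M - 9I)v = 0.
M - 9I = [[-6, 6], [-4, 4]].
Row 1: (-6)·x + (6)·1 = 0
Row 2: (-4)·x + (4)·1 = 0
Solving gives x = 1.
Check: M·(1, 1) = (9, 9) = 9·(1, 1).

1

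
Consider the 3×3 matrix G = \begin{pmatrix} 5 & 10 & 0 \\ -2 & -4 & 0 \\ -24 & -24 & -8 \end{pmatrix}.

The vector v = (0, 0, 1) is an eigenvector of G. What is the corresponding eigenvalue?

-8

Compute Gv: G·(0, 0, 1) = (0, 0, -8).
Since Gv = λv, compare component 3: -8 = λ·1, so λ = -8.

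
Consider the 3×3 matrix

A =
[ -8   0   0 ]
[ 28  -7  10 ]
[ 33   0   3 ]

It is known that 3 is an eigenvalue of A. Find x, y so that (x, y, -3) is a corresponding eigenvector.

We need (A - 3I)v = 0.
A - 3I = [[-11, 0, 0], [28, -10, 10], [33, 0, 0]].
Row 1: (-11)·x + (0)·y + (0)·-3 = 0
Row 2: (28)·x + (-10)·y + (10)·-3 = 0
Row 3: (33)·x + (0)·y + (0)·-3 = 0
Solving gives x = 0, y = -3.
Check: A·(0, -3, -3) = (0, -9, -9) = 3·(0, -3, -3).

0, -3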